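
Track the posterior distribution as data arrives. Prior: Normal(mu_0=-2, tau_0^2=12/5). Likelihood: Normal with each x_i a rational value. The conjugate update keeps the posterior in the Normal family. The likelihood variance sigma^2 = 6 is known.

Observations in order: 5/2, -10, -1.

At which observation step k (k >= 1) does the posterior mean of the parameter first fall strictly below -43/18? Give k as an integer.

obs 1: x=5/2 → posterior Normal(-5/7, 12/7)
obs 2: x=-10 → posterior Normal(-25/9, 4/3)
obs 3: x=-1 → posterior Normal(-27/11, 12/11)

k = 2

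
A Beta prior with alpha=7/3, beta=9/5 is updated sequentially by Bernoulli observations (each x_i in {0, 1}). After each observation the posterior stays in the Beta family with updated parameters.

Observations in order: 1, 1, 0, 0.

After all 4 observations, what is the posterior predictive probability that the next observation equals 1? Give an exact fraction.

65/122

obs 1: x=1 → posterior Beta(10/3, 9/5)
obs 2: x=1 → posterior Beta(13/3, 9/5)
obs 3: x=0 → posterior Beta(13/3, 14/5)
obs 4: x=0 → posterior Beta(13/3, 19/5)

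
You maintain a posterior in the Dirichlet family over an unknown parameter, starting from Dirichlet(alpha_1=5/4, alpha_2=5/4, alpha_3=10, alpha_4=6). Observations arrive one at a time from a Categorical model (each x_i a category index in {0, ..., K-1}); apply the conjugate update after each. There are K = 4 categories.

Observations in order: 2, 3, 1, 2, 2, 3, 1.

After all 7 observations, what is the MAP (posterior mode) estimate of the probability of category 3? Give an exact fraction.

obs 1: x=2 → posterior Dirichlet(5/4, 5/4, 11, 6)
obs 2: x=3 → posterior Dirichlet(5/4, 5/4, 11, 7)
obs 3: x=1 → posterior Dirichlet(5/4, 9/4, 11, 7)
obs 4: x=2 → posterior Dirichlet(5/4, 9/4, 12, 7)
obs 5: x=2 → posterior Dirichlet(5/4, 9/4, 13, 7)
obs 6: x=3 → posterior Dirichlet(5/4, 9/4, 13, 8)
obs 7: x=1 → posterior Dirichlet(5/4, 13/4, 13, 8)

14/43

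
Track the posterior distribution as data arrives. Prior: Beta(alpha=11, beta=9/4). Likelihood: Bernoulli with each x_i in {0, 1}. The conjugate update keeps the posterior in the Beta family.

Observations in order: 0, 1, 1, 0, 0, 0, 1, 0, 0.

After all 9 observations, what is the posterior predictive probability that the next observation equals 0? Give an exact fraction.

33/89

obs 1: x=0 → posterior Beta(11, 13/4)
obs 2: x=1 → posterior Beta(12, 13/4)
obs 3: x=1 → posterior Beta(13, 13/4)
obs 4: x=0 → posterior Beta(13, 17/4)
obs 5: x=0 → posterior Beta(13, 21/4)
obs 6: x=0 → posterior Beta(13, 25/4)
obs 7: x=1 → posterior Beta(14, 25/4)
obs 8: x=0 → posterior Beta(14, 29/4)
obs 9: x=0 → posterior Beta(14, 33/4)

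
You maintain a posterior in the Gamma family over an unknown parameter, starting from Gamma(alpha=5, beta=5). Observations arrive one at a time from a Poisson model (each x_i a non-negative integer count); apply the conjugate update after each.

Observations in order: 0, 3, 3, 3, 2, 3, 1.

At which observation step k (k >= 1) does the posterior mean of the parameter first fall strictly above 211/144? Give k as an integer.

obs 1: x=0 → posterior Gamma(5, 6)
obs 2: x=3 → posterior Gamma(8, 7)
obs 3: x=3 → posterior Gamma(11, 8)
obs 4: x=3 → posterior Gamma(14, 9)
obs 5: x=2 → posterior Gamma(16, 10)
obs 6: x=3 → posterior Gamma(19, 11)
obs 7: x=1 → posterior Gamma(20, 12)

k = 4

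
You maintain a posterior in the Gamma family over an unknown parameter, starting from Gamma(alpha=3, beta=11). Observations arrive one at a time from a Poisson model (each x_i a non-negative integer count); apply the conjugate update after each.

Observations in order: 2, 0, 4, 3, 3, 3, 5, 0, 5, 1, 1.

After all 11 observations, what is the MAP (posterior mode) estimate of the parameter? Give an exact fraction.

29/22

obs 1: x=2 → posterior Gamma(5, 12)
obs 2: x=0 → posterior Gamma(5, 13)
obs 3: x=4 → posterior Gamma(9, 14)
obs 4: x=3 → posterior Gamma(12, 15)
obs 5: x=3 → posterior Gamma(15, 16)
obs 6: x=3 → posterior Gamma(18, 17)
obs 7: x=5 → posterior Gamma(23, 18)
obs 8: x=0 → posterior Gamma(23, 19)
obs 9: x=5 → posterior Gamma(28, 20)
obs 10: x=1 → posterior Gamma(29, 21)
obs 11: x=1 → posterior Gamma(30, 22)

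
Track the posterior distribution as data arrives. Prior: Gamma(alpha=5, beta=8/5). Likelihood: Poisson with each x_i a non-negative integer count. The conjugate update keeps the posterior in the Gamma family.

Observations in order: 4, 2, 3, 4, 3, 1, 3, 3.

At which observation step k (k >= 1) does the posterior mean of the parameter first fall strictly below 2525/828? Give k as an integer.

k = 3

obs 1: x=4 → posterior Gamma(9, 13/5)
obs 2: x=2 → posterior Gamma(11, 18/5)
obs 3: x=3 → posterior Gamma(14, 23/5)
obs 4: x=4 → posterior Gamma(18, 28/5)
obs 5: x=3 → posterior Gamma(21, 33/5)
obs 6: x=1 → posterior Gamma(22, 38/5)
obs 7: x=3 → posterior Gamma(25, 43/5)
obs 8: x=3 → posterior Gamma(28, 48/5)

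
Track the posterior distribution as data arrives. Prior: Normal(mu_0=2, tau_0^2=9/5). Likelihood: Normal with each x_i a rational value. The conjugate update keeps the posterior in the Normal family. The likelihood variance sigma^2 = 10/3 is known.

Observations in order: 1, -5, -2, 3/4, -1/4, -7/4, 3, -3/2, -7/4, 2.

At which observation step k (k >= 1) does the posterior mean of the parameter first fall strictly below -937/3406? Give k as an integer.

k = 3

obs 1: x=1 → posterior Normal(127/77, 90/77)
obs 2: x=-5 → posterior Normal(-1/13, 45/52)
obs 3: x=-2 → posterior Normal(-62/131, 90/131)
obs 4: x=3/4 → posterior Normal(-167/632, 45/79)
obs 5: x=-1/4 → posterior Normal(-97/370, 18/37)
obs 6: x=-7/4 → posterior Normal(-383/848, 45/106)
obs 7: x=3 → posterior Normal(-59/956, 90/239)
obs 8: x=-3/2 → posterior Normal(-221/1064, 45/133)
obs 9: x=-7/4 → posterior Normal(-205/586, 90/293)
obs 10: x=2 → posterior Normal(-97/640, 9/32)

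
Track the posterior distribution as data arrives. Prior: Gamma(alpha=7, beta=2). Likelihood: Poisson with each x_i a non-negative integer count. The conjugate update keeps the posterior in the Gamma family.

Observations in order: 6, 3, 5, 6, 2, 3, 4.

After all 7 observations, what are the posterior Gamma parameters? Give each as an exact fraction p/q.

alpha=36, beta=9

obs 1: x=6 → posterior Gamma(13, 3)
obs 2: x=3 → posterior Gamma(16, 4)
obs 3: x=5 → posterior Gamma(21, 5)
obs 4: x=6 → posterior Gamma(27, 6)
obs 5: x=2 → posterior Gamma(29, 7)
obs 6: x=3 → posterior Gamma(32, 8)
obs 7: x=4 → posterior Gamma(36, 9)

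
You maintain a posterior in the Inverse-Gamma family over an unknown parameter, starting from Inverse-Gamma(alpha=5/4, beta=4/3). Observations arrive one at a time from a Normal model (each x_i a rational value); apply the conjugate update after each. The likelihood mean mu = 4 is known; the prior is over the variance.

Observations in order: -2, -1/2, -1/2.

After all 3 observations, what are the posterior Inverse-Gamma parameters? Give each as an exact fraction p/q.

obs 1: x=-2 → posterior Inverse-Gamma(7/4, 58/3)
obs 2: x=-1/2 → posterior Inverse-Gamma(9/4, 707/24)
obs 3: x=-1/2 → posterior Inverse-Gamma(11/4, 475/12)

alpha=11/4, beta=475/12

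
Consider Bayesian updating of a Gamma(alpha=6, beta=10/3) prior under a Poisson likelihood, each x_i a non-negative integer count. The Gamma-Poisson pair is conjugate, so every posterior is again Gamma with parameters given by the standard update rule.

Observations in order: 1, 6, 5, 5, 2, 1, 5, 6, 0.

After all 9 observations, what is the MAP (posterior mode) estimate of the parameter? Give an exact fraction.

obs 1: x=1 → posterior Gamma(7, 13/3)
obs 2: x=6 → posterior Gamma(13, 16/3)
obs 3: x=5 → posterior Gamma(18, 19/3)
obs 4: x=5 → posterior Gamma(23, 22/3)
obs 5: x=2 → posterior Gamma(25, 25/3)
obs 6: x=1 → posterior Gamma(26, 28/3)
obs 7: x=5 → posterior Gamma(31, 31/3)
obs 8: x=6 → posterior Gamma(37, 34/3)
obs 9: x=0 → posterior Gamma(37, 37/3)

108/37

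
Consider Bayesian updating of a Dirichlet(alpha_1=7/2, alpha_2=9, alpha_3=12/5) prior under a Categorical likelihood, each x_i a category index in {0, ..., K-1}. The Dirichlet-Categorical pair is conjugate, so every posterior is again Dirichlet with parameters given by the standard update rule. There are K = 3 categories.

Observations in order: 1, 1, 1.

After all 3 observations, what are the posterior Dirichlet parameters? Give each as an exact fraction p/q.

obs 1: x=1 → posterior Dirichlet(7/2, 10, 12/5)
obs 2: x=1 → posterior Dirichlet(7/2, 11, 12/5)
obs 3: x=1 → posterior Dirichlet(7/2, 12, 12/5)

alpha_1=7/2, alpha_2=12, alpha_3=12/5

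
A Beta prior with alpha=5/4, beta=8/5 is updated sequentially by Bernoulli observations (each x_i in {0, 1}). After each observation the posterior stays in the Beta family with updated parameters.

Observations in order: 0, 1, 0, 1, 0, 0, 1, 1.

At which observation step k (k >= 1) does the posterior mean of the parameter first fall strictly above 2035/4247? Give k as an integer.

k = 8

obs 1: x=0 → posterior Beta(5/4, 13/5)
obs 2: x=1 → posterior Beta(9/4, 13/5)
obs 3: x=0 → posterior Beta(9/4, 18/5)
obs 4: x=1 → posterior Beta(13/4, 18/5)
obs 5: x=0 → posterior Beta(13/4, 23/5)
obs 6: x=0 → posterior Beta(13/4, 28/5)
obs 7: x=1 → posterior Beta(17/4, 28/5)
obs 8: x=1 → posterior Beta(21/4, 28/5)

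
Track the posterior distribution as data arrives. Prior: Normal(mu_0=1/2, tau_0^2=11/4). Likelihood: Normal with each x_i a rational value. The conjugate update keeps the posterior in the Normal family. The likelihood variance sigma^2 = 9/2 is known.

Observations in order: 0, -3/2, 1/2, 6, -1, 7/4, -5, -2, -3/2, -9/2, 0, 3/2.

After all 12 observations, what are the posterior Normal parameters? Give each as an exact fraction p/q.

obs 1: x=0 → posterior Normal(9/29, 99/58)
obs 2: x=-3/2 → posterior Normal(-3/16, 99/80)
obs 3: x=1/2 → posterior Normal(-2/51, 33/34)
obs 4: x=6 → posterior Normal(32/31, 99/124)
obs 5: x=-1 → posterior Normal(53/73, 99/146)
obs 6: x=7/4 → posterior Normal(289/336, 33/56)
obs 7: x=-5 → posterior Normal(69/380, 99/190)
obs 8: x=-2 → posterior Normal(-19/424, 99/212)
obs 9: x=-3/2 → posterior Normal(-85/468, 11/26)
obs 10: x=-9/2 → posterior Normal(-283/512, 99/256)
obs 11: x=0 → posterior Normal(-283/556, 99/278)
obs 12: x=3/2 → posterior Normal(-217/600, 33/100)

mu_0=-217/600, tau_0^2=33/100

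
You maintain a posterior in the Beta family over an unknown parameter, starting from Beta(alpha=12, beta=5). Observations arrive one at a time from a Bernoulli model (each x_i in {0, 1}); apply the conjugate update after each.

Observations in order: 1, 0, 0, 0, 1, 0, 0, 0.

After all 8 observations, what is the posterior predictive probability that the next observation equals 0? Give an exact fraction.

obs 1: x=1 → posterior Beta(13, 5)
obs 2: x=0 → posterior Beta(13, 6)
obs 3: x=0 → posterior Beta(13, 7)
obs 4: x=0 → posterior Beta(13, 8)
obs 5: x=1 → posterior Beta(14, 8)
obs 6: x=0 → posterior Beta(14, 9)
obs 7: x=0 → posterior Beta(14, 10)
obs 8: x=0 → posterior Beta(14, 11)

11/25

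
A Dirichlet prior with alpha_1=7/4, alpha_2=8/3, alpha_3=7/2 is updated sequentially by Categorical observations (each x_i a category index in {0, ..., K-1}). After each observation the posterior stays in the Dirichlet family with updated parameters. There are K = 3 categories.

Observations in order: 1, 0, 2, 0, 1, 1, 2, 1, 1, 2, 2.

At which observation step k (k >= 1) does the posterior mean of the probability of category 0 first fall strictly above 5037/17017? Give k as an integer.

obs 1: x=1 → posterior Dirichlet(7/4, 11/3, 7/2)
obs 2: x=0 → posterior Dirichlet(11/4, 11/3, 7/2)
obs 3: x=2 → posterior Dirichlet(11/4, 11/3, 9/2)
obs 4: x=0 → posterior Dirichlet(15/4, 11/3, 9/2)
obs 5: x=1 → posterior Dirichlet(15/4, 14/3, 9/2)
obs 6: x=1 → posterior Dirichlet(15/4, 17/3, 9/2)
obs 7: x=2 → posterior Dirichlet(15/4, 17/3, 11/2)
obs 8: x=1 → posterior Dirichlet(15/4, 20/3, 11/2)
obs 9: x=1 → posterior Dirichlet(15/4, 23/3, 11/2)
obs 10: x=2 → posterior Dirichlet(15/4, 23/3, 13/2)
obs 11: x=2 → posterior Dirichlet(15/4, 23/3, 15/2)

k = 4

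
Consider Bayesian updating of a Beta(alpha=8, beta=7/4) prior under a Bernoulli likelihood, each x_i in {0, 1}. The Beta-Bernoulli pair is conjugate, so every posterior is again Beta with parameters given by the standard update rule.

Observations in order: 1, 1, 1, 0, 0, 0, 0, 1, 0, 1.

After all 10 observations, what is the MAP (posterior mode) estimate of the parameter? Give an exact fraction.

48/71

obs 1: x=1 → posterior Beta(9, 7/4)
obs 2: x=1 → posterior Beta(10, 7/4)
obs 3: x=1 → posterior Beta(11, 7/4)
obs 4: x=0 → posterior Beta(11, 11/4)
obs 5: x=0 → posterior Beta(11, 15/4)
obs 6: x=0 → posterior Beta(11, 19/4)
obs 7: x=0 → posterior Beta(11, 23/4)
obs 8: x=1 → posterior Beta(12, 23/4)
obs 9: x=0 → posterior Beta(12, 27/4)
obs 10: x=1 → posterior Beta(13, 27/4)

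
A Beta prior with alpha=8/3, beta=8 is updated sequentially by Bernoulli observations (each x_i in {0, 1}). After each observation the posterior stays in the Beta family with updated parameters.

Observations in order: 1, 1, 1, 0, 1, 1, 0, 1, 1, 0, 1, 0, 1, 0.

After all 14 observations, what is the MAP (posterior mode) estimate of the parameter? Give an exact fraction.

obs 1: x=1 → posterior Beta(11/3, 8)
obs 2: x=1 → posterior Beta(14/3, 8)
obs 3: x=1 → posterior Beta(17/3, 8)
obs 4: x=0 → posterior Beta(17/3, 9)
obs 5: x=1 → posterior Beta(20/3, 9)
obs 6: x=1 → posterior Beta(23/3, 9)
obs 7: x=0 → posterior Beta(23/3, 10)
obs 8: x=1 → posterior Beta(26/3, 10)
obs 9: x=1 → posterior Beta(29/3, 10)
obs 10: x=0 → posterior Beta(29/3, 11)
obs 11: x=1 → posterior Beta(32/3, 11)
obs 12: x=0 → posterior Beta(32/3, 12)
obs 13: x=1 → posterior Beta(35/3, 12)
obs 14: x=0 → posterior Beta(35/3, 13)

8/17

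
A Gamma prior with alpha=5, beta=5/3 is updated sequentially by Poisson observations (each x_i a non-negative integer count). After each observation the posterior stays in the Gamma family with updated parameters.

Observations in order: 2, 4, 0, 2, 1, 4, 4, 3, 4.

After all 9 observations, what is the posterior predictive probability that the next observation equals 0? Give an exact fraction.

obs 1: x=2 → posterior Gamma(7, 8/3)
obs 2: x=4 → posterior Gamma(11, 11/3)
obs 3: x=0 → posterior Gamma(11, 14/3)
obs 4: x=2 → posterior Gamma(13, 17/3)
obs 5: x=1 → posterior Gamma(14, 20/3)
obs 6: x=4 → posterior Gamma(18, 23/3)
obs 7: x=4 → posterior Gamma(22, 26/3)
obs 8: x=3 → posterior Gamma(25, 29/3)
obs 9: x=4 → posterior Gamma(29, 32/3)

44601490397061246283071436545296723011960832/599754183704625764272661320865154266357421875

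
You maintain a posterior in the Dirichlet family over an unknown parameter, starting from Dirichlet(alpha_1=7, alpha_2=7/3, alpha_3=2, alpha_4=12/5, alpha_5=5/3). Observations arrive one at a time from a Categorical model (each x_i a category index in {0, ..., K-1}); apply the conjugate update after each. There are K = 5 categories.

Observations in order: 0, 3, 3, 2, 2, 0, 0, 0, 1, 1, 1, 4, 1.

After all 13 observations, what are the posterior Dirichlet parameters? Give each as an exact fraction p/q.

obs 1: x=0 → posterior Dirichlet(8, 7/3, 2, 12/5, 5/3)
obs 2: x=3 → posterior Dirichlet(8, 7/3, 2, 17/5, 5/3)
obs 3: x=3 → posterior Dirichlet(8, 7/3, 2, 22/5, 5/3)
obs 4: x=2 → posterior Dirichlet(8, 7/3, 3, 22/5, 5/3)
obs 5: x=2 → posterior Dirichlet(8, 7/3, 4, 22/5, 5/3)
obs 6: x=0 → posterior Dirichlet(9, 7/3, 4, 22/5, 5/3)
obs 7: x=0 → posterior Dirichlet(10, 7/3, 4, 22/5, 5/3)
obs 8: x=0 → posterior Dirichlet(11, 7/3, 4, 22/5, 5/3)
obs 9: x=1 → posterior Dirichlet(11, 10/3, 4, 22/5, 5/3)
obs 10: x=1 → posterior Dirichlet(11, 13/3, 4, 22/5, 5/3)
obs 11: x=1 → posterior Dirichlet(11, 16/3, 4, 22/5, 5/3)
obs 12: x=4 → posterior Dirichlet(11, 16/3, 4, 22/5, 8/3)
obs 13: x=1 → posterior Dirichlet(11, 19/3, 4, 22/5, 8/3)

alpha_1=11, alpha_2=19/3, alpha_3=4, alpha_4=22/5, alpha_5=8/3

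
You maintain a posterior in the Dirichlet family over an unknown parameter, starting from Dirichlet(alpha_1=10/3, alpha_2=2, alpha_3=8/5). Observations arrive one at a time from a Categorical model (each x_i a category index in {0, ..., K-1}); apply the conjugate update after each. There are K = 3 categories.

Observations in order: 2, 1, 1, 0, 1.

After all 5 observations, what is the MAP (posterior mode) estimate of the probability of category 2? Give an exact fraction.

12/67

obs 1: x=2 → posterior Dirichlet(10/3, 2, 13/5)
obs 2: x=1 → posterior Dirichlet(10/3, 3, 13/5)
obs 3: x=1 → posterior Dirichlet(10/3, 4, 13/5)
obs 4: x=0 → posterior Dirichlet(13/3, 4, 13/5)
obs 5: x=1 → posterior Dirichlet(13/3, 5, 13/5)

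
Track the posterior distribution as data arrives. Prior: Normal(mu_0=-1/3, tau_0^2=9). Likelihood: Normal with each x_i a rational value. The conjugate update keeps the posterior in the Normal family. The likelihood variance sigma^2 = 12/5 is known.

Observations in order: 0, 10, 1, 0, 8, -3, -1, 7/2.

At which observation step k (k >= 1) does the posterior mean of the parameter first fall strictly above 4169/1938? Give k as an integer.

obs 1: x=0 → posterior Normal(-4/57, 36/19)
obs 2: x=10 → posterior Normal(223/51, 18/17)
obs 3: x=1 → posterior Normal(491/147, 36/49)
obs 4: x=0 → posterior Normal(491/192, 9/16)
obs 5: x=8 → posterior Normal(851/237, 36/79)
obs 6: x=-3 → posterior Normal(358/141, 18/47)
obs 7: x=-1 → posterior Normal(671/327, 36/109)
obs 8: x=7/2 → posterior Normal(1657/744, 9/31)

k = 2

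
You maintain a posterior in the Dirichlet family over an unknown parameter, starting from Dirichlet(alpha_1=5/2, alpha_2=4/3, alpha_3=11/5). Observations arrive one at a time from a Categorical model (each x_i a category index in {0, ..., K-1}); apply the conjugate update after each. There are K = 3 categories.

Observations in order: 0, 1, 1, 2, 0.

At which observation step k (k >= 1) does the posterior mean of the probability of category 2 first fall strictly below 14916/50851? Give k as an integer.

k = 2

obs 1: x=0 → posterior Dirichlet(7/2, 4/3, 11/5)
obs 2: x=1 → posterior Dirichlet(7/2, 7/3, 11/5)
obs 3: x=1 → posterior Dirichlet(7/2, 10/3, 11/5)
obs 4: x=2 → posterior Dirichlet(7/2, 10/3, 16/5)
obs 5: x=0 → posterior Dirichlet(9/2, 10/3, 16/5)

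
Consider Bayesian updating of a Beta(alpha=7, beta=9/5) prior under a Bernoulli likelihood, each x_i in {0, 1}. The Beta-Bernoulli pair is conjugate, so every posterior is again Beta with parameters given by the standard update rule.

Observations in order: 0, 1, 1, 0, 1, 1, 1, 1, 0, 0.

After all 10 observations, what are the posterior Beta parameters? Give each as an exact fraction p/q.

obs 1: x=0 → posterior Beta(7, 14/5)
obs 2: x=1 → posterior Beta(8, 14/5)
obs 3: x=1 → posterior Beta(9, 14/5)
obs 4: x=0 → posterior Beta(9, 19/5)
obs 5: x=1 → posterior Beta(10, 19/5)
obs 6: x=1 → posterior Beta(11, 19/5)
obs 7: x=1 → posterior Beta(12, 19/5)
obs 8: x=1 → posterior Beta(13, 19/5)
obs 9: x=0 → posterior Beta(13, 24/5)
obs 10: x=0 → posterior Beta(13, 29/5)

alpha=13, beta=29/5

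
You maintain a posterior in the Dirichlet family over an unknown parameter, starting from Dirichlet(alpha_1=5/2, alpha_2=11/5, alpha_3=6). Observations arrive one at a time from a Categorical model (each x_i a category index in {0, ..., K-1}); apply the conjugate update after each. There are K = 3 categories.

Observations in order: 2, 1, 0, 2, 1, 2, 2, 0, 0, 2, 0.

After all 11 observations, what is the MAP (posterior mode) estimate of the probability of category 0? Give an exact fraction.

obs 1: x=2 → posterior Dirichlet(5/2, 11/5, 7)
obs 2: x=1 → posterior Dirichlet(5/2, 16/5, 7)
obs 3: x=0 → posterior Dirichlet(7/2, 16/5, 7)
obs 4: x=2 → posterior Dirichlet(7/2, 16/5, 8)
obs 5: x=1 → posterior Dirichlet(7/2, 21/5, 8)
obs 6: x=2 → posterior Dirichlet(7/2, 21/5, 9)
obs 7: x=2 → posterior Dirichlet(7/2, 21/5, 10)
obs 8: x=0 → posterior Dirichlet(9/2, 21/5, 10)
obs 9: x=0 → posterior Dirichlet(11/2, 21/5, 10)
obs 10: x=2 → posterior Dirichlet(11/2, 21/5, 11)
obs 11: x=0 → posterior Dirichlet(13/2, 21/5, 11)

5/17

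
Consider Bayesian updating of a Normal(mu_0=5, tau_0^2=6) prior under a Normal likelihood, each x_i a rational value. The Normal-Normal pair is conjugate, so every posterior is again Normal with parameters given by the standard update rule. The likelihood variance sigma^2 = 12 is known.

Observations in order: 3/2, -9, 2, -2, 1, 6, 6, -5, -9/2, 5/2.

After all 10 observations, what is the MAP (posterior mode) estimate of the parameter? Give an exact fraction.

17/24

obs 1: x=3/2 → posterior Normal(23/6, 4)
obs 2: x=-9 → posterior Normal(5/8, 3)
obs 3: x=2 → posterior Normal(9/10, 12/5)
obs 4: x=-2 → posterior Normal(5/12, 2)
obs 5: x=1 → posterior Normal(1/2, 12/7)
obs 6: x=6 → posterior Normal(19/16, 3/2)
obs 7: x=6 → posterior Normal(31/18, 4/3)
obs 8: x=-5 → posterior Normal(21/20, 6/5)
obs 9: x=-9/2 → posterior Normal(6/11, 12/11)
obs 10: x=5/2 → posterior Normal(17/24, 1)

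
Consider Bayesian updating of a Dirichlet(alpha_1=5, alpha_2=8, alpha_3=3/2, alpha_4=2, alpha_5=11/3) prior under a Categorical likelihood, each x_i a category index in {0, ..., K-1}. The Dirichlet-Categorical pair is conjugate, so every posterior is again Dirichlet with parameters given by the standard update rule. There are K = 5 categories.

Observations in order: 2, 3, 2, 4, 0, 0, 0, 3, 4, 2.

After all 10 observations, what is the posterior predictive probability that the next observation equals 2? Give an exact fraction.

obs 1: x=2 → posterior Dirichlet(5, 8, 5/2, 2, 11/3)
obs 2: x=3 → posterior Dirichlet(5, 8, 5/2, 3, 11/3)
obs 3: x=2 → posterior Dirichlet(5, 8, 7/2, 3, 11/3)
obs 4: x=4 → posterior Dirichlet(5, 8, 7/2, 3, 14/3)
obs 5: x=0 → posterior Dirichlet(6, 8, 7/2, 3, 14/3)
obs 6: x=0 → posterior Dirichlet(7, 8, 7/2, 3, 14/3)
obs 7: x=0 → posterior Dirichlet(8, 8, 7/2, 3, 14/3)
obs 8: x=3 → posterior Dirichlet(8, 8, 7/2, 4, 14/3)
obs 9: x=4 → posterior Dirichlet(8, 8, 7/2, 4, 17/3)
obs 10: x=2 → posterior Dirichlet(8, 8, 9/2, 4, 17/3)

27/181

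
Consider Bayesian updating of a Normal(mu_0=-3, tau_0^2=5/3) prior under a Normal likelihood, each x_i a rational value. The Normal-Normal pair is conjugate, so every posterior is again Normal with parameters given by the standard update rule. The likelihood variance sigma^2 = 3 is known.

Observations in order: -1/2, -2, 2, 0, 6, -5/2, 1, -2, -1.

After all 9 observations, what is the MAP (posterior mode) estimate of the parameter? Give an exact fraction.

obs 1: x=-1/2 → posterior Normal(-59/28, 15/14)
obs 2: x=-2 → posterior Normal(-79/38, 15/19)
obs 3: x=2 → posterior Normal(-59/48, 5/8)
obs 4: x=0 → posterior Normal(-59/58, 15/29)
obs 5: x=6 → posterior Normal(1/68, 15/34)
obs 6: x=-5/2 → posterior Normal(-4/13, 5/13)
obs 7: x=1 → posterior Normal(-7/44, 15/44)
obs 8: x=-2 → posterior Normal(-17/49, 15/49)
obs 9: x=-1 → posterior Normal(-11/27, 5/18)

-11/27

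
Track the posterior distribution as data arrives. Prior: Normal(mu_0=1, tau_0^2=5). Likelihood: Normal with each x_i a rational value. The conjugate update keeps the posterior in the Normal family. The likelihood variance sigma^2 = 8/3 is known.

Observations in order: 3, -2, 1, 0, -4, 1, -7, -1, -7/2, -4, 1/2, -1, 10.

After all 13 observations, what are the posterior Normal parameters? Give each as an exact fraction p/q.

mu_0=-97/203, tau_0^2=40/203

obs 1: x=3 → posterior Normal(53/23, 40/23)
obs 2: x=-2 → posterior Normal(23/38, 20/19)
obs 3: x=1 → posterior Normal(38/53, 40/53)
obs 4: x=0 → posterior Normal(19/34, 10/17)
obs 5: x=-4 → posterior Normal(-22/83, 40/83)
obs 6: x=1 → posterior Normal(-1/14, 20/49)
obs 7: x=-7 → posterior Normal(-112/113, 40/113)
obs 8: x=-1 → posterior Normal(-127/128, 5/16)
obs 9: x=-7/2 → posterior Normal(-359/286, 40/143)
obs 10: x=-4 → posterior Normal(-479/316, 20/79)
obs 11: x=1/2 → posterior Normal(-232/173, 40/173)
obs 12: x=-1 → posterior Normal(-247/188, 10/47)
obs 13: x=10 → posterior Normal(-97/203, 40/203)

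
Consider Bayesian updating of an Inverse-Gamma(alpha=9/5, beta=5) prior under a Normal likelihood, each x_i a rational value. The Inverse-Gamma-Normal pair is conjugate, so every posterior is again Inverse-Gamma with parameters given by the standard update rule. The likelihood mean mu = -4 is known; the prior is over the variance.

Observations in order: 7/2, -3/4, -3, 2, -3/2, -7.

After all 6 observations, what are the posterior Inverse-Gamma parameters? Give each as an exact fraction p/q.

obs 1: x=7/2 → posterior Inverse-Gamma(23/10, 265/8)
obs 2: x=-3/4 → posterior Inverse-Gamma(14/5, 1229/32)
obs 3: x=-3 → posterior Inverse-Gamma(33/10, 1245/32)
obs 4: x=2 → posterior Inverse-Gamma(19/5, 1821/32)
obs 5: x=-3/2 → posterior Inverse-Gamma(43/10, 1921/32)
obs 6: x=-7 → posterior Inverse-Gamma(24/5, 2065/32)

alpha=24/5, beta=2065/32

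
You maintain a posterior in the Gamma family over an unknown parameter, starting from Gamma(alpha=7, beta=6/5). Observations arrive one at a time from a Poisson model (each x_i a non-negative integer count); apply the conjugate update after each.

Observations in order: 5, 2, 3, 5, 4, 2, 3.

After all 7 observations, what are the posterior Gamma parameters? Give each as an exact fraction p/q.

alpha=31, beta=41/5

obs 1: x=5 → posterior Gamma(12, 11/5)
obs 2: x=2 → posterior Gamma(14, 16/5)
obs 3: x=3 → posterior Gamma(17, 21/5)
obs 4: x=5 → posterior Gamma(22, 26/5)
obs 5: x=4 → posterior Gamma(26, 31/5)
obs 6: x=2 → posterior Gamma(28, 36/5)
obs 7: x=3 → posterior Gamma(31, 41/5)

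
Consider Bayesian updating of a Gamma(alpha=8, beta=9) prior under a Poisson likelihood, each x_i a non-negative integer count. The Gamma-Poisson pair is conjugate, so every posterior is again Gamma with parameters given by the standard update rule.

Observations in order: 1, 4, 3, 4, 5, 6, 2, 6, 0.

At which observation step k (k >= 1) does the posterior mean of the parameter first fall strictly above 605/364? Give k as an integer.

obs 1: x=1 → posterior Gamma(9, 10)
obs 2: x=4 → posterior Gamma(13, 11)
obs 3: x=3 → posterior Gamma(16, 12)
obs 4: x=4 → posterior Gamma(20, 13)
obs 5: x=5 → posterior Gamma(25, 14)
obs 6: x=6 → posterior Gamma(31, 15)
obs 7: x=2 → posterior Gamma(33, 16)
obs 8: x=6 → posterior Gamma(39, 17)
obs 9: x=0 → posterior Gamma(39, 18)

k = 5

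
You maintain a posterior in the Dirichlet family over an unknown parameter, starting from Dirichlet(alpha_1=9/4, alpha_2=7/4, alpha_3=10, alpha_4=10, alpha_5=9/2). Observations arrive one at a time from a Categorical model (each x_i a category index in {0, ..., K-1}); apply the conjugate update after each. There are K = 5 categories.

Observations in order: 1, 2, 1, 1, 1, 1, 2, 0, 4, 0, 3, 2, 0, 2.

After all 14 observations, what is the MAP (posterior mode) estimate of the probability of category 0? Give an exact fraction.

17/150

obs 1: x=1 → posterior Dirichlet(9/4, 11/4, 10, 10, 9/2)
obs 2: x=2 → posterior Dirichlet(9/4, 11/4, 11, 10, 9/2)
obs 3: x=1 → posterior Dirichlet(9/4, 15/4, 11, 10, 9/2)
obs 4: x=1 → posterior Dirichlet(9/4, 19/4, 11, 10, 9/2)
obs 5: x=1 → posterior Dirichlet(9/4, 23/4, 11, 10, 9/2)
obs 6: x=1 → posterior Dirichlet(9/4, 27/4, 11, 10, 9/2)
obs 7: x=2 → posterior Dirichlet(9/4, 27/4, 12, 10, 9/2)
obs 8: x=0 → posterior Dirichlet(13/4, 27/4, 12, 10, 9/2)
obs 9: x=4 → posterior Dirichlet(13/4, 27/4, 12, 10, 11/2)
obs 10: x=0 → posterior Dirichlet(17/4, 27/4, 12, 10, 11/2)
obs 11: x=3 → posterior Dirichlet(17/4, 27/4, 12, 11, 11/2)
obs 12: x=2 → posterior Dirichlet(17/4, 27/4, 13, 11, 11/2)
obs 13: x=0 → posterior Dirichlet(21/4, 27/4, 13, 11, 11/2)
obs 14: x=2 → posterior Dirichlet(21/4, 27/4, 14, 11, 11/2)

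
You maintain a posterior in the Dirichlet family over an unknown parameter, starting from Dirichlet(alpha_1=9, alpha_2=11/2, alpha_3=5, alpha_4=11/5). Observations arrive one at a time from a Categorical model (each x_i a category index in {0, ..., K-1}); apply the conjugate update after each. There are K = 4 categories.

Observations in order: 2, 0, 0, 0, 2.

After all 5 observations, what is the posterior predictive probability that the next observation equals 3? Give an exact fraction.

22/267

obs 1: x=2 → posterior Dirichlet(9, 11/2, 6, 11/5)
obs 2: x=0 → posterior Dirichlet(10, 11/2, 6, 11/5)
obs 3: x=0 → posterior Dirichlet(11, 11/2, 6, 11/5)
obs 4: x=0 → posterior Dirichlet(12, 11/2, 6, 11/5)
obs 5: x=2 → posterior Dirichlet(12, 11/2, 7, 11/5)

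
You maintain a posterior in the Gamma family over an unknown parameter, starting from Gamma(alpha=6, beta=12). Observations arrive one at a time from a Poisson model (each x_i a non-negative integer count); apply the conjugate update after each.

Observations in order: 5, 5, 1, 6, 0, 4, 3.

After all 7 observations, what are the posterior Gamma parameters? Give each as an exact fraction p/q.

obs 1: x=5 → posterior Gamma(11, 13)
obs 2: x=5 → posterior Gamma(16, 14)
obs 3: x=1 → posterior Gamma(17, 15)
obs 4: x=6 → posterior Gamma(23, 16)
obs 5: x=0 → posterior Gamma(23, 17)
obs 6: x=4 → posterior Gamma(27, 18)
obs 7: x=3 → posterior Gamma(30, 19)

alpha=30, beta=19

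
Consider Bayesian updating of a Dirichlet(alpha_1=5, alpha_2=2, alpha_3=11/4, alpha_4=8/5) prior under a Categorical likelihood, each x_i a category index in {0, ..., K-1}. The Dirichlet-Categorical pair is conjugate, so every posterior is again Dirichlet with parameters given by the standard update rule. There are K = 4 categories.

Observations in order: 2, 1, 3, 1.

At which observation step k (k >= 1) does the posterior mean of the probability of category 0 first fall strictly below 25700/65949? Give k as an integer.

k = 2

obs 1: x=2 → posterior Dirichlet(5, 2, 15/4, 8/5)
obs 2: x=1 → posterior Dirichlet(5, 3, 15/4, 8/5)
obs 3: x=3 → posterior Dirichlet(5, 3, 15/4, 13/5)
obs 4: x=1 → posterior Dirichlet(5, 4, 15/4, 13/5)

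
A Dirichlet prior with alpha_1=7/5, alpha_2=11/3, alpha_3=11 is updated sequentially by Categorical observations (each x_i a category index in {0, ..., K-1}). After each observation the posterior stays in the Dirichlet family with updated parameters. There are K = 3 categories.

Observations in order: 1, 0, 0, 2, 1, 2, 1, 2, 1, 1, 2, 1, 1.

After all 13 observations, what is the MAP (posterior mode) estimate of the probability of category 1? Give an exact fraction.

obs 1: x=1 → posterior Dirichlet(7/5, 14/3, 11)
obs 2: x=0 → posterior Dirichlet(12/5, 14/3, 11)
obs 3: x=0 → posterior Dirichlet(17/5, 14/3, 11)
obs 4: x=2 → posterior Dirichlet(17/5, 14/3, 12)
obs 5: x=1 → posterior Dirichlet(17/5, 17/3, 12)
obs 6: x=2 → posterior Dirichlet(17/5, 17/3, 13)
obs 7: x=1 → posterior Dirichlet(17/5, 20/3, 13)
obs 8: x=2 → posterior Dirichlet(17/5, 20/3, 14)
obs 9: x=1 → posterior Dirichlet(17/5, 23/3, 14)
obs 10: x=1 → posterior Dirichlet(17/5, 26/3, 14)
obs 11: x=2 → posterior Dirichlet(17/5, 26/3, 15)
obs 12: x=1 → posterior Dirichlet(17/5, 29/3, 15)
obs 13: x=1 → posterior Dirichlet(17/5, 32/3, 15)

145/391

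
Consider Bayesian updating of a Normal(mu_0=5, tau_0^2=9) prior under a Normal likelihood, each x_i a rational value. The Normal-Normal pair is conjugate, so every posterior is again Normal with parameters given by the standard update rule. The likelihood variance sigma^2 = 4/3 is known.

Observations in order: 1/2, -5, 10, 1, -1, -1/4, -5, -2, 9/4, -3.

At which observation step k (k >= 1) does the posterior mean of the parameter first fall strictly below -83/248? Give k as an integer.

k = 2

obs 1: x=1/2 → posterior Normal(67/62, 36/31)
obs 2: x=-5 → posterior Normal(-7/4, 18/29)
obs 3: x=10 → posterior Normal(337/170, 36/85)
obs 4: x=1 → posterior Normal(391/224, 9/28)
obs 5: x=-1 → posterior Normal(337/278, 36/139)
obs 6: x=-1/4 → posterior Normal(647/664, 18/83)
obs 7: x=-5 → posterior Normal(107/772, 36/193)
obs 8: x=-2 → posterior Normal(-109/880, 9/55)
obs 9: x=9/4 → posterior Normal(67/494, 36/247)
obs 10: x=-3 → posterior Normal(-95/548, 18/137)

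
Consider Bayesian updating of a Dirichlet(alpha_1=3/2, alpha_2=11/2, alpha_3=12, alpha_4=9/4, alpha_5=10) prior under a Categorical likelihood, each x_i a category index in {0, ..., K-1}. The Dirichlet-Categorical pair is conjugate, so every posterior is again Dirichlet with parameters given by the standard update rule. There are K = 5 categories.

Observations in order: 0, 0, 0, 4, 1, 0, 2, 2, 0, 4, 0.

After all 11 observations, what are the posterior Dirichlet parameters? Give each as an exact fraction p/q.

alpha_1=15/2, alpha_2=13/2, alpha_3=14, alpha_4=9/4, alpha_5=12

obs 1: x=0 → posterior Dirichlet(5/2, 11/2, 12, 9/4, 10)
obs 2: x=0 → posterior Dirichlet(7/2, 11/2, 12, 9/4, 10)
obs 3: x=0 → posterior Dirichlet(9/2, 11/2, 12, 9/4, 10)
obs 4: x=4 → posterior Dirichlet(9/2, 11/2, 12, 9/4, 11)
obs 5: x=1 → posterior Dirichlet(9/2, 13/2, 12, 9/4, 11)
obs 6: x=0 → posterior Dirichlet(11/2, 13/2, 12, 9/4, 11)
obs 7: x=2 → posterior Dirichlet(11/2, 13/2, 13, 9/4, 11)
obs 8: x=2 → posterior Dirichlet(11/2, 13/2, 14, 9/4, 11)
obs 9: x=0 → posterior Dirichlet(13/2, 13/2, 14, 9/4, 11)
obs 10: x=4 → posterior Dirichlet(13/2, 13/2, 14, 9/4, 12)
obs 11: x=0 → posterior Dirichlet(15/2, 13/2, 14, 9/4, 12)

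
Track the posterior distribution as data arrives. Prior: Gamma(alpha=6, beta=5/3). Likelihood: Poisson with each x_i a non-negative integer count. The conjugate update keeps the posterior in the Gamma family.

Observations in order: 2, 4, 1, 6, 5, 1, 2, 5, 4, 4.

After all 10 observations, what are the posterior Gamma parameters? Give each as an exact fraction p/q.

obs 1: x=2 → posterior Gamma(8, 8/3)
obs 2: x=4 → posterior Gamma(12, 11/3)
obs 3: x=1 → posterior Gamma(13, 14/3)
obs 4: x=6 → posterior Gamma(19, 17/3)
obs 5: x=5 → posterior Gamma(24, 20/3)
obs 6: x=1 → posterior Gamma(25, 23/3)
obs 7: x=2 → posterior Gamma(27, 26/3)
obs 8: x=5 → posterior Gamma(32, 29/3)
obs 9: x=4 → posterior Gamma(36, 32/3)
obs 10: x=4 → posterior Gamma(40, 35/3)

alpha=40, beta=35/3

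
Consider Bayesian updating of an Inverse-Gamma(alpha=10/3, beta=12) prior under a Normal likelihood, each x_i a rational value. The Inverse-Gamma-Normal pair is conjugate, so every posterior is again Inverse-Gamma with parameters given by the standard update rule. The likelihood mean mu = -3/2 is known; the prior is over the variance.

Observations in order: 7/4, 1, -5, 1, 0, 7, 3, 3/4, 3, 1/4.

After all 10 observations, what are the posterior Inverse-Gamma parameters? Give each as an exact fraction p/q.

obs 1: x=7/4 → posterior Inverse-Gamma(23/6, 553/32)
obs 2: x=1 → posterior Inverse-Gamma(13/3, 653/32)
obs 3: x=-5 → posterior Inverse-Gamma(29/6, 849/32)
obs 4: x=1 → posterior Inverse-Gamma(16/3, 949/32)
obs 5: x=0 → posterior Inverse-Gamma(35/6, 985/32)
obs 6: x=7 → posterior Inverse-Gamma(19/3, 2141/32)
obs 7: x=3 → posterior Inverse-Gamma(41/6, 2465/32)
obs 8: x=3/4 → posterior Inverse-Gamma(22/3, 1273/16)
obs 9: x=3 → posterior Inverse-Gamma(47/6, 1435/16)
obs 10: x=1/4 → posterior Inverse-Gamma(25/3, 2919/32)

alpha=25/3, beta=2919/32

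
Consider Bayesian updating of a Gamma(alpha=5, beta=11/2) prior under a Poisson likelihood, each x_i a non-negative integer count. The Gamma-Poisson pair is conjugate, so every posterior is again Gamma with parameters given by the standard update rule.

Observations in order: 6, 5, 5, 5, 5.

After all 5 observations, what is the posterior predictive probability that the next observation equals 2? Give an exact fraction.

193348053645777525084067418761695351177296064/865004941741938633917747707002884268046728983

obs 1: x=6 → posterior Gamma(11, 13/2)
obs 2: x=5 → posterior Gamma(16, 15/2)
obs 3: x=5 → posterior Gamma(21, 17/2)
obs 4: x=5 → posterior Gamma(26, 19/2)
obs 5: x=5 → posterior Gamma(31, 21/2)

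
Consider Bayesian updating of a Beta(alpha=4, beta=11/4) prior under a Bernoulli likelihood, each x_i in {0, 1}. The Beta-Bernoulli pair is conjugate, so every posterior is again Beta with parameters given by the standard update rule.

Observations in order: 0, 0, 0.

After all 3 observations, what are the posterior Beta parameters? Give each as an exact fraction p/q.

obs 1: x=0 → posterior Beta(4, 15/4)
obs 2: x=0 → posterior Beta(4, 19/4)
obs 3: x=0 → posterior Beta(4, 23/4)

alpha=4, beta=23/4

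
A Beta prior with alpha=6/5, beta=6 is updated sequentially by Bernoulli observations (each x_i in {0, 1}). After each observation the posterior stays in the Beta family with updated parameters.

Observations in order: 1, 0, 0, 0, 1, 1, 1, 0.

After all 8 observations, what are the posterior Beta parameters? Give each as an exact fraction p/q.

alpha=26/5, beta=10

obs 1: x=1 → posterior Beta(11/5, 6)
obs 2: x=0 → posterior Beta(11/5, 7)
obs 3: x=0 → posterior Beta(11/5, 8)
obs 4: x=0 → posterior Beta(11/5, 9)
obs 5: x=1 → posterior Beta(16/5, 9)
obs 6: x=1 → posterior Beta(21/5, 9)
obs 7: x=1 → posterior Beta(26/5, 9)
obs 8: x=0 → posterior Beta(26/5, 10)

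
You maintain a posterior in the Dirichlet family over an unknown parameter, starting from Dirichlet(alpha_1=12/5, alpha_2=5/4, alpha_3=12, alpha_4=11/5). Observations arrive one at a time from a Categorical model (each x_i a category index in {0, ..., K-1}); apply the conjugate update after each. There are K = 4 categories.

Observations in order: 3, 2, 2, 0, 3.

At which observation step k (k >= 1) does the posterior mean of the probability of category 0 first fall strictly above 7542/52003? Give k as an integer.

obs 1: x=3 → posterior Dirichlet(12/5, 5/4, 12, 16/5)
obs 2: x=2 → posterior Dirichlet(12/5, 5/4, 13, 16/5)
obs 3: x=2 → posterior Dirichlet(12/5, 5/4, 14, 16/5)
obs 4: x=0 → posterior Dirichlet(17/5, 5/4, 14, 16/5)
obs 5: x=3 → posterior Dirichlet(17/5, 5/4, 14, 21/5)

k = 4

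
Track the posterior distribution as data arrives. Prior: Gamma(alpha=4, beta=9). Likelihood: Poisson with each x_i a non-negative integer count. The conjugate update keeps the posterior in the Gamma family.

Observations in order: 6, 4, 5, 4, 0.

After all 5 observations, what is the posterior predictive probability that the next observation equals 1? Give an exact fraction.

obs 1: x=6 → posterior Gamma(10, 10)
obs 2: x=4 → posterior Gamma(14, 11)
obs 3: x=5 → posterior Gamma(19, 12)
obs 4: x=4 → posterior Gamma(23, 13)
obs 5: x=0 → posterior Gamma(23, 14)

5280470936400574396091072512/16834112196028232574462890625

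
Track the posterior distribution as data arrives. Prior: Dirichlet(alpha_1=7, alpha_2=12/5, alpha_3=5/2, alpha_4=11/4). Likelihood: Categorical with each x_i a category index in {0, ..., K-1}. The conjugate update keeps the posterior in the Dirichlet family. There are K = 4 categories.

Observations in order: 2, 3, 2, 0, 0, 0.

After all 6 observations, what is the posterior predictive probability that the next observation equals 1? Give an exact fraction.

48/413

obs 1: x=2 → posterior Dirichlet(7, 12/5, 7/2, 11/4)
obs 2: x=3 → posterior Dirichlet(7, 12/5, 7/2, 15/4)
obs 3: x=2 → posterior Dirichlet(7, 12/5, 9/2, 15/4)
obs 4: x=0 → posterior Dirichlet(8, 12/5, 9/2, 15/4)
obs 5: x=0 → posterior Dirichlet(9, 12/5, 9/2, 15/4)
obs 6: x=0 → posterior Dirichlet(10, 12/5, 9/2, 15/4)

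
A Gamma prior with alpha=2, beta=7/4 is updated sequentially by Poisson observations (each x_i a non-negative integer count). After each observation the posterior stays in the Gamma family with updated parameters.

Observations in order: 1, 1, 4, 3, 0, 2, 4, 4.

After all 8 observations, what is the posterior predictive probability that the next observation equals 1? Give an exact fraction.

obs 1: x=1 → posterior Gamma(3, 11/4)
obs 2: x=1 → posterior Gamma(4, 15/4)
obs 3: x=4 → posterior Gamma(8, 19/4)
obs 4: x=3 → posterior Gamma(11, 23/4)
obs 5: x=0 → posterior Gamma(11, 27/4)
obs 6: x=2 → posterior Gamma(13, 31/4)
obs 7: x=4 → posterior Gamma(17, 35/4)
obs 8: x=4 → posterior Gamma(21, 39/4)

217088107995456888757326005969926476/863586854220408743801513785592407849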